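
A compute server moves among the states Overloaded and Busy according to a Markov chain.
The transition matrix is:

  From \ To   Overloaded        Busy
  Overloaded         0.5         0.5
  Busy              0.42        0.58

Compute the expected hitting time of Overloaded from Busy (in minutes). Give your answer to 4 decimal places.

2.3810

Let t(s) be the expected number of minutes to first reach Overloaded from state s, with t(Overloaded) = 0. Conditioning on the first minute:
t(Busy) = 1 + 0.58·t(Busy)
Solving: t(Busy) = 2.3810.
Expected minutes from Busy to Overloaded: 2.3810.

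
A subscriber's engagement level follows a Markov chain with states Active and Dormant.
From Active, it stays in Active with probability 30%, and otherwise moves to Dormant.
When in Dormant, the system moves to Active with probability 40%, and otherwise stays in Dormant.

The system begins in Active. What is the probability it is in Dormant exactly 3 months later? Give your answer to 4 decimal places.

Propagate the distribution vector 3 months from Active.
After 0 months: (1.0000, 0.0000)
After 1 month: (0.3000, 0.7000)
After 2 months: (0.3700, 0.6300)
After 3 months: (0.3630, 0.6370)
P(in Dormant after 3 months) = 0.6370

0.6370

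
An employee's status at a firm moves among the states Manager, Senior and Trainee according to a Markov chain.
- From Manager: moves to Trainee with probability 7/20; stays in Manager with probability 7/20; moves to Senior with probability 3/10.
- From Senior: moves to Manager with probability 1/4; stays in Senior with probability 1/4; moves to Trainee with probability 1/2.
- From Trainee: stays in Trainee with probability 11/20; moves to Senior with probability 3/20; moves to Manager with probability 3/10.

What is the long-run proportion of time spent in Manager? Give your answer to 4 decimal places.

0.3043

Let the stationary distribution be π with π = πP and π_1 + π_2 + π_3 = 1.
π_1 = 0.35·π_1 + 0.25·π_2 + 0.3·π_3
π_2 = 0.3·π_1 + 0.25·π_2 + 0.15·π_3
Solving with the normalization constraint gives π = (0.3043, 0.2174, 0.4783).
So the stationary probability of Manager is 0.3043.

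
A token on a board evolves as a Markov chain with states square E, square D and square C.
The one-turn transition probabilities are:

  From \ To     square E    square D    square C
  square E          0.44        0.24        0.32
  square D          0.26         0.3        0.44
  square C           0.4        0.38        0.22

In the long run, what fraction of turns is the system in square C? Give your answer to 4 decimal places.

Let the stationary distribution be π with π = πP and π_1 + π_2 + π_3 = 1.
π_1 = 0.44·π_1 + 0.26·π_2 + 0.4·π_3
π_2 = 0.24·π_1 + 0.3·π_2 + 0.38·π_3
Solving with the normalization constraint gives π = (0.3724, 0.3036, 0.3240).
So the stationary probability of square C is 0.3240.

0.3240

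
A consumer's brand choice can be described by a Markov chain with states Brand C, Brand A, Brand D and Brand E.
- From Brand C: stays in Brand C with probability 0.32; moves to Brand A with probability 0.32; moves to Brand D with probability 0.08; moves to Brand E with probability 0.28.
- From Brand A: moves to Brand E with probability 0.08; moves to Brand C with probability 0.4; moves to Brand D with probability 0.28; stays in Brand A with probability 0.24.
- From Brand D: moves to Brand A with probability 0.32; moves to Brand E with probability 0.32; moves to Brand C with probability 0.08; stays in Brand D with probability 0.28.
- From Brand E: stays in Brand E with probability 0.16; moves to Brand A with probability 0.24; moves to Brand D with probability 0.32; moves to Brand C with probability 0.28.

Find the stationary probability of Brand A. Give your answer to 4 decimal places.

0.2809

Let the stationary distribution be π with π = πP and π_1 + π_2 + π_3 + π_4 = 1.
π_1 = 0.32·π_1 + 0.4·π_2 + 0.08·π_3 + 0.28·π_4
π_2 = 0.32·π_1 + 0.24·π_2 + 0.32·π_3 + 0.24·π_4
π_3 = 0.08·π_1 + 0.28·π_2 + 0.28·π_3 + 0.32·π_4
Solving with the normalization constraint gives π = (0.2783, 0.2809, 0.2327, 0.2082).
So the stationary probability of Brand A is 0.2809.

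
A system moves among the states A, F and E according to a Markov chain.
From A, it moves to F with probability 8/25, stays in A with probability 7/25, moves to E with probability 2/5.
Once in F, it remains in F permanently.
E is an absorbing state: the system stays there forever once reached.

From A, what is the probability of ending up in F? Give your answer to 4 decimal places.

Let h(s) be the probability of absorption at F starting from transient state s. Then h(F) = 1 and h(E) = 0. By first-step analysis:
h(A) = 0.28·h(A) + 0.32·1 + 0.4·0
Solving: h(A) = 0.4444.
Starting from A, the probability is 0.4444.

0.4444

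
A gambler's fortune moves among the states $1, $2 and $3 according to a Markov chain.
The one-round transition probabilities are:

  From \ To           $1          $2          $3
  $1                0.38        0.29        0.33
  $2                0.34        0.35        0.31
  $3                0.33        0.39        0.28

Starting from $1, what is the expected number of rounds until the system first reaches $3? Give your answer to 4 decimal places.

3.0880

Let t(s) be the expected number of rounds to first reach $3 from state s, with t($3) = 0. Conditioning on the first round:
t($1) = 1 + 0.38·t($1) + 0.29·t($2)
t($2) = 1 + 0.34·t($1) + 0.35·t($2)
Solving: t($1) = 3.0880, t($2) = 3.1537.
Expected rounds from $1 to $3: 3.0880.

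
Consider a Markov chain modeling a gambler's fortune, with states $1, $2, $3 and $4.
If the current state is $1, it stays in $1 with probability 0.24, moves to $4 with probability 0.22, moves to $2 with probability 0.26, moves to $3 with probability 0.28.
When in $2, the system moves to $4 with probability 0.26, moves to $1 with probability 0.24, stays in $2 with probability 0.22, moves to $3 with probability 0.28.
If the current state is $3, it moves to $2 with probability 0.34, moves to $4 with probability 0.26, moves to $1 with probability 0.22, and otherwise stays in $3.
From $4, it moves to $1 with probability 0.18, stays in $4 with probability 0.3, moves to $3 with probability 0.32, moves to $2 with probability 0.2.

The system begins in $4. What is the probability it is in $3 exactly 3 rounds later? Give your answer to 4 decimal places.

Propagate the distribution vector 3 rounds from $4.
After 0 rounds: (0.0000, 0.0000, 0.0000, 1.0000)
After 1 round: (0.1800, 0.2000, 0.3200, 0.3000)
After 2 rounds: (0.2156, 0.2596, 0.2600, 0.2648)
After 3 rounds: (0.2189, 0.2545, 0.2646, 0.2620)
P(in $3 after 3 rounds) = 0.2646

0.2646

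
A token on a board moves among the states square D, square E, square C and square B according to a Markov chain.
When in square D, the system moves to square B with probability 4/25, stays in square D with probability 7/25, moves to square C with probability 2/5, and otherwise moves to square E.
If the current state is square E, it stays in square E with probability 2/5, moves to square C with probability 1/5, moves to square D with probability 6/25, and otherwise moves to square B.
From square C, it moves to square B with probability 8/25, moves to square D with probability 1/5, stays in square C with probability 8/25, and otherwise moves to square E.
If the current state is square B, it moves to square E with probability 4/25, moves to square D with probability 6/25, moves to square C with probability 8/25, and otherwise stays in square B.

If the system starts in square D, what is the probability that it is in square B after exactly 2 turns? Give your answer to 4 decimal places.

Propagate the distribution vector 2 turns from square D.
After 0 turns: (1.0000, 0.0000, 0.0000, 0.0000)
After 1 turn: (0.2800, 0.1600, 0.4000, 0.1600)
After 2 turns: (0.2352, 0.1984, 0.3232, 0.2432)
P(in square B after 2 turns) = 0.2432

0.2432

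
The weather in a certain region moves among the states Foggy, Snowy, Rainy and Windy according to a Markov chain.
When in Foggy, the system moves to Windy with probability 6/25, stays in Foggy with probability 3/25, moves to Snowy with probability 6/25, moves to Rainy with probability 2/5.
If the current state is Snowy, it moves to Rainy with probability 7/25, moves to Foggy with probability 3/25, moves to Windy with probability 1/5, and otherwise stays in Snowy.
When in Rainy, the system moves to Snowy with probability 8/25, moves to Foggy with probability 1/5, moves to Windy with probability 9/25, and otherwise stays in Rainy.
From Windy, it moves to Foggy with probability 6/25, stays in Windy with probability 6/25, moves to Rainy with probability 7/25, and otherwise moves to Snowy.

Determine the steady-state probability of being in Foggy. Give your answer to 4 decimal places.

Let the stationary distribution be π with π = πP and π_1 + π_2 + π_3 + π_4 = 1.
π_1 = 0.12·π_1 + 0.12·π_2 + 0.2·π_3 + 0.24·π_4
π_2 = 0.24·π_1 + 0.4·π_2 + 0.32·π_3 + 0.24·π_4
π_3 = 0.4·π_1 + 0.28·π_2 + 0.12·π_3 + 0.28·π_4
Solving with the normalization constraint gives π = (0.1718, 0.3104, 0.2591, 0.2587).
So the stationary probability of Foggy is 0.1718.

0.1718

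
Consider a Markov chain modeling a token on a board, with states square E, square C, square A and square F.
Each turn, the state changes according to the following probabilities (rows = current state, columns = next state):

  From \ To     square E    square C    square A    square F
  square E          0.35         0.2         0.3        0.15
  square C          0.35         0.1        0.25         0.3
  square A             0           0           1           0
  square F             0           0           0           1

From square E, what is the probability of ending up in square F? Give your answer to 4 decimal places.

Let h(s) be the probability of absorption at square F starting from transient state s. Then h(square F) = 1 and h(square A) = 0. By first-step analysis:
h(square E) = 0.35·h(square E) + 0.2·h(square C) + 0.3·0 + 0.15·1
h(square C) = 0.35·h(square E) + 0.1·h(square C) + 0.25·0 + 0.3·1
Solving: h(square E) = 0.3786, h(square C) = 0.4806.
Starting from square E, the probability is 0.3786.

0.3786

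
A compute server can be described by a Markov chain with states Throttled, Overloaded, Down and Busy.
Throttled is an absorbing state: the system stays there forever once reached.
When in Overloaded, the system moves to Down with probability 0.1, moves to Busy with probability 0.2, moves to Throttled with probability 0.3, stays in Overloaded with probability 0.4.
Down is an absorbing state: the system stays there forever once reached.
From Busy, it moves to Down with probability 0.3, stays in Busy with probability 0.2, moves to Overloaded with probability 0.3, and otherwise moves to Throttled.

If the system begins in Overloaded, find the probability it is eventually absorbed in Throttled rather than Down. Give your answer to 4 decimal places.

Let h(s) be the probability of absorption at Throttled starting from transient state s. Then h(Throttled) = 1 and h(Down) = 0. By first-step analysis:
h(Overloaded) = 0.3·1 + 0.4·h(Overloaded) + 0.1·0 + 0.2·h(Busy)
h(Busy) = 0.2·1 + 0.3·h(Overloaded) + 0.3·0 + 0.2·h(Busy)
Solving: h(Overloaded) = 0.6667, h(Busy) = 0.5000.
Starting from Overloaded, the probability is 0.6667.

0.6667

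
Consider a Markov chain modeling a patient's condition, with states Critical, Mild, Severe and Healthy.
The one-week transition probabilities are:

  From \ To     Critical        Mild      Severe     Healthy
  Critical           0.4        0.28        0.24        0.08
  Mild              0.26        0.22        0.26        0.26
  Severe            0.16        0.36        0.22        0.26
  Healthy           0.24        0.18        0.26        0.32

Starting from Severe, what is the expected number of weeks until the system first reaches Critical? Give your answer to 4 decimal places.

Let t(s) be the expected number of weeks to first reach Critical from state s, with t(Critical) = 0. Conditioning on the first week:
t(Mild) = 1 + 0.22·t(Mild) + 0.26·t(Severe) + 0.26·t(Healthy)
t(Severe) = 1 + 0.36·t(Mild) + 0.22·t(Severe) + 0.26·t(Healthy)
t(Healthy) = 1 + 0.18·t(Mild) + 0.26·t(Severe) + 0.32·t(Healthy)
Solving: t(Mild) = 4.3579, t(Severe) = 4.7769, t(Healthy) = 4.4506.
Expected weeks from Severe to Critical: 4.7769.

4.7769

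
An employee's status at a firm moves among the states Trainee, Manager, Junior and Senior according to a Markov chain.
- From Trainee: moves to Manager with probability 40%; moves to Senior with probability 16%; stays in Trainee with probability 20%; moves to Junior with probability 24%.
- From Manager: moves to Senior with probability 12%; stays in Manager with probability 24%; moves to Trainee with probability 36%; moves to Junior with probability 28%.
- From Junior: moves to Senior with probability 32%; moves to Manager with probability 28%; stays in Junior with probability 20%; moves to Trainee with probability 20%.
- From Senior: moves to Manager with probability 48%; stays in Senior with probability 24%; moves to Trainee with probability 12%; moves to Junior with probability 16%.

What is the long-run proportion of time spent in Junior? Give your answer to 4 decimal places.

0.2283

Let the stationary distribution be π with π = πP and π_1 + π_2 + π_3 + π_4 = 1.
π_1 = 0.2·π_1 + 0.36·π_2 + 0.2·π_3 + 0.12·π_4
π_2 = 0.4·π_1 + 0.24·π_2 + 0.28·π_3 + 0.48·π_4
π_3 = 0.24·π_1 + 0.28·π_2 + 0.2·π_3 + 0.16·π_4
Solving with the normalization constraint gives π = (0.2377, 0.3349, 0.2283, 0.1991).
So the stationary probability of Junior is 0.2283.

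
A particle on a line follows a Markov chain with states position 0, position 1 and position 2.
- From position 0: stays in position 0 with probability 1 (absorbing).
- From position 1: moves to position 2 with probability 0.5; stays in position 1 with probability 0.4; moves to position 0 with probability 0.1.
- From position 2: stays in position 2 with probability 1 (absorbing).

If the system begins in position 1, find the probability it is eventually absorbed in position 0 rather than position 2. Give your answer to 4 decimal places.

Let h(s) be the probability of absorption at position 0 starting from transient state s. Then h(position 0) = 1 and h(position 2) = 0. By first-step analysis:
h(position 1) = 0.1·1 + 0.4·h(position 1) + 0.5·0
Solving: h(position 1) = 0.1667.
Starting from position 1, the probability is 0.1667.

0.1667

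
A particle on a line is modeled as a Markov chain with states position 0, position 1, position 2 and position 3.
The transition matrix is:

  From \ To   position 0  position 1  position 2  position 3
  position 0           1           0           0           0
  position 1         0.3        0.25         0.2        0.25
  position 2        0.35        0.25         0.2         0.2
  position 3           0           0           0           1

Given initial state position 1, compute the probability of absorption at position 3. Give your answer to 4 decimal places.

Let h(s) be the probability of absorption at position 3 starting from transient state s. Then h(position 3) = 1 and h(position 0) = 0. By first-step analysis:
h(position 1) = 0.3·0 + 0.25·h(position 1) + 0.2·h(position 2) + 0.25·1
h(position 2) = 0.35·0 + 0.25·h(position 1) + 0.2·h(position 2) + 0.2·1
Solving: h(position 1) = 0.4364, h(position 2) = 0.3864.
Starting from position 1, the probability is 0.4364.

0.4364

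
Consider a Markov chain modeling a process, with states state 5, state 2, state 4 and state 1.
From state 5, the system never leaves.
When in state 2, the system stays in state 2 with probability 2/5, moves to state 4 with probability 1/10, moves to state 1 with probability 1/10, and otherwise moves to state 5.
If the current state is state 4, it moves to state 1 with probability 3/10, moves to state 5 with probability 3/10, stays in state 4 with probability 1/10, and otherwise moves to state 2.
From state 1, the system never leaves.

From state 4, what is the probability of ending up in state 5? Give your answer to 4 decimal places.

0.5882

Let h(s) be the probability of absorption at state 5 starting from transient state s. Then h(state 5) = 1 and h(state 1) = 0. By first-step analysis:
h(state 2) = 0.4·1 + 0.4·h(state 2) + 0.1·h(state 4) + 0.1·0
h(state 4) = 0.3·1 + 0.3·h(state 2) + 0.1·h(state 4) + 0.3·0
Solving: h(state 2) = 0.7647, h(state 4) = 0.5882.
Starting from state 4, the probability is 0.5882.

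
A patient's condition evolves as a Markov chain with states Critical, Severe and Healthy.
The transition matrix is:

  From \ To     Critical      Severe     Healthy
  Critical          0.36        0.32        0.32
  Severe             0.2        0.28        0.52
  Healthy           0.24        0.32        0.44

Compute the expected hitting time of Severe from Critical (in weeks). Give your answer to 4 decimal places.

Let t(s) be the expected number of weeks to first reach Severe from state s, with t(Severe) = 0. Conditioning on the first week:
t(Critical) = 1 + 0.36·t(Critical) + 0.32·t(Healthy)
t(Healthy) = 1 + 0.24·t(Critical) + 0.44·t(Healthy)
Solving: t(Critical) = 3.1250, t(Healthy) = 3.1250.
Expected weeks from Critical to Severe: 3.1250.

3.1250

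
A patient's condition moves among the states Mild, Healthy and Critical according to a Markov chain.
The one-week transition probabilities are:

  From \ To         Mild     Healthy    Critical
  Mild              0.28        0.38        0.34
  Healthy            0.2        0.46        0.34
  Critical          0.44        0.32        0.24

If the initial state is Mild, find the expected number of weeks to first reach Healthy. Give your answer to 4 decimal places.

2.7666

Let t(s) be the expected number of weeks to first reach Healthy from state s, with t(Healthy) = 0. Conditioning on the first week:
t(Mild) = 1 + 0.28·t(Mild) + 0.34·t(Critical)
t(Critical) = 1 + 0.44·t(Mild) + 0.24·t(Critical)
Solving: t(Mild) = 2.7666, t(Critical) = 2.9175.
Expected weeks from Mild to Healthy: 2.7666.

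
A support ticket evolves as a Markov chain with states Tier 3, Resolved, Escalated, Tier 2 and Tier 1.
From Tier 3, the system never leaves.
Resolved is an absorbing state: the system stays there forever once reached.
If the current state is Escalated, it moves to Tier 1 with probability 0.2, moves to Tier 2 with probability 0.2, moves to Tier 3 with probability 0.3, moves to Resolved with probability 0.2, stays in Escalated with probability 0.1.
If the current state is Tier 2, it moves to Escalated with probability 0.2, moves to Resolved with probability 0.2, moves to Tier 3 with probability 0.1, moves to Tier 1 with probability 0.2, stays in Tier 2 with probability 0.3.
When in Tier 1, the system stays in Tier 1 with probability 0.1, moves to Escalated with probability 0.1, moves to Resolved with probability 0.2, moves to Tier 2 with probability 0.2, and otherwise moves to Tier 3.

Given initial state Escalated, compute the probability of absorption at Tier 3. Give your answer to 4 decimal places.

Let h(s) be the probability of absorption at Tier 3 starting from transient state s. Then h(Tier 3) = 1 and h(Resolved) = 0. By first-step analysis:
h(Escalated) = 0.3·1 + 0.2·0 + 0.1·h(Escalated) + 0.2·h(Tier 2) + 0.2·h(Tier 1)
h(Tier 2) = 0.1·1 + 0.2·0 + 0.2·h(Escalated) + 0.3·h(Tier 2) + 0.2·h(Tier 1)
h(Tier 1) = 0.4·1 + 0.2·0 + 0.1·h(Escalated) + 0.2·h(Tier 2) + 0.1·h(Tier 1)
Solving: h(Escalated) = 0.5778, h(Tier 2) = 0.4840, h(Tier 1) = 0.6162.
Starting from Escalated, the probability is 0.5778.

0.5778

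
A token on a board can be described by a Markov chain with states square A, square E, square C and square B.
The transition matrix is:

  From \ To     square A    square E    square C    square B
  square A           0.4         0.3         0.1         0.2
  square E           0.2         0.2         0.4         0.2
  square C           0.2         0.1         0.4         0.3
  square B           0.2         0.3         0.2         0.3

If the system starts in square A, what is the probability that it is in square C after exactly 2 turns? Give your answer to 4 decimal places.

Propagate the distribution vector 2 turns from square A.
After 0 turns: (1.0000, 0.0000, 0.0000, 0.0000)
After 1 turn: (0.4000, 0.3000, 0.1000, 0.2000)
After 2 turns: (0.2800, 0.2500, 0.2400, 0.2300)
P(in square C after 2 turns) = 0.2400

0.2400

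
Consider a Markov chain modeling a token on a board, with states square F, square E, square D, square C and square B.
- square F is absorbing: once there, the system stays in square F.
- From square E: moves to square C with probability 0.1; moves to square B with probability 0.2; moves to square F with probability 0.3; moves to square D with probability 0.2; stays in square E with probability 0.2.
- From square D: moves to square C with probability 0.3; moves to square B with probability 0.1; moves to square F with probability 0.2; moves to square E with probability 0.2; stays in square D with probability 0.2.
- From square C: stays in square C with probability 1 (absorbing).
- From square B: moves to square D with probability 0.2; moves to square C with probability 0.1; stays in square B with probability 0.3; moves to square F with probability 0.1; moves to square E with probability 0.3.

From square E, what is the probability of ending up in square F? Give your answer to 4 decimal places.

0.6316

Let h(s) be the probability of absorption at square F starting from transient state s. Then h(square F) = 1 and h(square C) = 0. By first-step analysis:
h(square E) = 0.3·1 + 0.2·h(square E) + 0.2·h(square D) + 0.1·0 + 0.2·h(square B)
h(square D) = 0.2·1 + 0.2·h(square E) + 0.2·h(square D) + 0.3·0 + 0.1·h(square B)
h(square B) = 0.1·1 + 0.3·h(square E) + 0.2·h(square D) + 0.1·0 + 0.3·h(square B)
Solving: h(square E) = 0.6316, h(square D) = 0.4766, h(square B) = 0.5497.
Starting from square E, the probability is 0.6316.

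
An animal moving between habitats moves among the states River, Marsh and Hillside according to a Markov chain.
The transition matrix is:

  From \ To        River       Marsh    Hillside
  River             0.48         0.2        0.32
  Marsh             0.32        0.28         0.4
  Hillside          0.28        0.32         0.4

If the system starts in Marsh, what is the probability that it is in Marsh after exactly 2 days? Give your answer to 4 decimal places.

0.2704

Sum over the intermediate state after 1 day:
P = P(Marsh→River)·P(River→Marsh) + P(Marsh→Marsh)·P(Marsh→Marsh) + P(Marsh→Hillside)·P(Hillside→Marsh)
  = 0.32×0.2 + 0.28×0.28 + 0.4×0.32
  = 0.0640 + 0.0784 + 0.1280 = 0.2704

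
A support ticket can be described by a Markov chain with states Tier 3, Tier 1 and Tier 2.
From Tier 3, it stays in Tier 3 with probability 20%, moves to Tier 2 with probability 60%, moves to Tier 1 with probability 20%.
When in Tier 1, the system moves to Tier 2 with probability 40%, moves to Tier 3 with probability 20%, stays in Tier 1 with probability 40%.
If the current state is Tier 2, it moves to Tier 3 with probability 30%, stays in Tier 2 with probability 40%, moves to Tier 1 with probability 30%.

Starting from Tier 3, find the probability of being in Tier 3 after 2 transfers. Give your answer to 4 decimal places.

0.2600

Sum over the intermediate state after 1 transfer:
P = P(Tier 3→Tier 3)·P(Tier 3→Tier 3) + P(Tier 3→Tier 1)·P(Tier 1→Tier 3) + P(Tier 3→Tier 2)·P(Tier 2→Tier 3)
  = 0.2×0.2 + 0.2×0.2 + 0.6×0.3
  = 0.0400 + 0.0400 + 0.1800 = 0.2600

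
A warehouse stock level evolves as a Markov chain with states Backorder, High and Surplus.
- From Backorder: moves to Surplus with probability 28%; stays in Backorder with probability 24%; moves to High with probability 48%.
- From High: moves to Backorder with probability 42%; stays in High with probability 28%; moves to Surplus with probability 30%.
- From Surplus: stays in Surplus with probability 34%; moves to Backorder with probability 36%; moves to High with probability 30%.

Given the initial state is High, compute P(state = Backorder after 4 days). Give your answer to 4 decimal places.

Propagate the distribution vector 4 days from High.
After 0 days: (0.0000, 1.0000, 0.0000)
After 1 day: (0.4200, 0.2800, 0.3000)
After 2 days: (0.3264, 0.3700, 0.3036)
After 3 days: (0.3430, 0.3514, 0.3056)
After 4 days: (0.3399, 0.3547, 0.3054)
P(in Backorder after 4 days) = 0.3399

0.3399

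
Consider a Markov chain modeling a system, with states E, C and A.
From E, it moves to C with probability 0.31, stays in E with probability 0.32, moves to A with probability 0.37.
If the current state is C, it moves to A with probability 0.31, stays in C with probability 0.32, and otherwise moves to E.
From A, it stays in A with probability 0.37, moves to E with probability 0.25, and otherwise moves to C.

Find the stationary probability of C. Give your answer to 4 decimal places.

Let the stationary distribution be π with π = πP and π_1 + π_2 + π_3 = 1.
π_1 = 0.32·π_1 + 0.37·π_2 + 0.25·π_3
π_2 = 0.31·π_1 + 0.32·π_2 + 0.38·π_3
Solving with the normalization constraint gives π = (0.3124, 0.3379, 0.3497).
So the stationary probability of C is 0.3379.

0.3379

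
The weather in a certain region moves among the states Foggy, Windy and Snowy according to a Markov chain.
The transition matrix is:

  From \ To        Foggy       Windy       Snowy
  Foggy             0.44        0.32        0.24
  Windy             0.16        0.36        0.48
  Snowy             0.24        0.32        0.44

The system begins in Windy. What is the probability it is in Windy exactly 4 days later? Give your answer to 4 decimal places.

0.3333

Propagate the distribution vector 4 days from Windy.
After 0 days: (0.0000, 1.0000, 0.0000)
After 1 day: (0.1600, 0.3600, 0.4800)
After 2 days: (0.2432, 0.3344, 0.4224)
After 3 days: (0.2619, 0.3334, 0.4047)
After 4 days: (0.2657, 0.3333, 0.4010)
P(in Windy after 4 days) = 0.3333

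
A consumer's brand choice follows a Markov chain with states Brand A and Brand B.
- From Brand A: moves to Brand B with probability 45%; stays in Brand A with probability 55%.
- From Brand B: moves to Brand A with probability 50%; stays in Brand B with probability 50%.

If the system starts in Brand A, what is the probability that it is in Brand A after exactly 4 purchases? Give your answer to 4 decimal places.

0.5263

Propagate the distribution vector 4 purchases from Brand A.
After 0 purchases: (1.0000, 0.0000)
After 1 purchase: (0.5500, 0.4500)
After 2 purchases: (0.5275, 0.4725)
After 3 purchases: (0.5264, 0.4736)
After 4 purchases: (0.5263, 0.4737)
P(in Brand A after 4 purchases) = 0.5263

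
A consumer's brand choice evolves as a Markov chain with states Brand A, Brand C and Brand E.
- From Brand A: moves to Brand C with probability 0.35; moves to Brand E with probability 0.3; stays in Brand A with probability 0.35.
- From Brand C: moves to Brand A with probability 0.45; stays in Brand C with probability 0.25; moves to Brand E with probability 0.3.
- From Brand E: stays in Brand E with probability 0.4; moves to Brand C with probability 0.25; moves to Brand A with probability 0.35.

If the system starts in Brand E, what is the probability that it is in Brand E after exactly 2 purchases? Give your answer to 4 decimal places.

0.3400

Sum over the intermediate state after 1 purchase:
P = P(Brand E→Brand A)·P(Brand A→Brand E) + P(Brand E→Brand C)·P(Brand C→Brand E) + P(Brand E→Brand E)·P(Brand E→Brand E)
  = 0.35×0.3 + 0.25×0.3 + 0.4×0.4
  = 0.1050 + 0.0750 + 0.1600 = 0.3400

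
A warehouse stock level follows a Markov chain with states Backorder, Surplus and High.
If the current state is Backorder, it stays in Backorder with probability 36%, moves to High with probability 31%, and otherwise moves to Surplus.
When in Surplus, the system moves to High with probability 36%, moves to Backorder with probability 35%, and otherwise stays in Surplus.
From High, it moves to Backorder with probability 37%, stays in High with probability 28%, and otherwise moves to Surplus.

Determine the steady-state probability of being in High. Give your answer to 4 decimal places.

0.3167

Let the stationary distribution be π with π = πP and π_1 + π_2 + π_3 = 1.
π_1 = 0.36·π_1 + 0.35·π_2 + 0.37·π_3
π_2 = 0.33·π_1 + 0.29·π_2 + 0.35·π_3
Solving with the normalization constraint gives π = (0.3599, 0.3234, 0.3167).
So the stationary probability of High is 0.3167.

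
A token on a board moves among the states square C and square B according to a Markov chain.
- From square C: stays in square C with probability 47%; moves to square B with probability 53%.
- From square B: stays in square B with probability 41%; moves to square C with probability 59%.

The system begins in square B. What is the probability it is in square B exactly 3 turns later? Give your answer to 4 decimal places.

Propagate the distribution vector 3 turns from square B.
After 0 turns: (0.0000, 1.0000)
After 1 turn: (0.5900, 0.4100)
After 2 turns: (0.5192, 0.4808)
After 3 turns: (0.5277, 0.4723)
P(in square B after 3 turns) = 0.4723

0.4723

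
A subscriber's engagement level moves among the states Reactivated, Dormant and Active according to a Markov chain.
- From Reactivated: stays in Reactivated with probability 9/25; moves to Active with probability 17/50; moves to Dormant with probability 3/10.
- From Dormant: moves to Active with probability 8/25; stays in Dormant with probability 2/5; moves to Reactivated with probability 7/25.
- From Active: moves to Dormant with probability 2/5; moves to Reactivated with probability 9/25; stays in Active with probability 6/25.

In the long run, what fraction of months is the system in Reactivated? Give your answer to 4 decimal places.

Let the stationary distribution be π with π = πP and π_1 + π_2 + π_3 = 1.
π_1 = 0.36·π_1 + 0.28·π_2 + 0.36·π_3
π_2 = 0.3·π_1 + 0.4·π_2 + 0.4·π_3
Solving with the normalization constraint gives π = (0.3306, 0.3669, 0.3024).
So the stationary probability of Reactivated is 0.3306.

0.3306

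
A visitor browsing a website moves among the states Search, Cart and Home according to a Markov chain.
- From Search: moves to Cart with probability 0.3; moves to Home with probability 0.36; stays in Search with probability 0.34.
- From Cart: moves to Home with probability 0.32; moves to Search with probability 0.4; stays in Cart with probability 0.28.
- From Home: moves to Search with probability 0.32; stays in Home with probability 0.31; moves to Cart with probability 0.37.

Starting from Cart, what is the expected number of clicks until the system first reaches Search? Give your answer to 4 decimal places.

2.6691

Let t(s) be the expected number of clicks to first reach Search from state s, with t(Search) = 0. Conditioning on the first click:
t(Cart) = 1 + 0.28·t(Cart) + 0.32·t(Home)
t(Home) = 1 + 0.37·t(Cart) + 0.31·t(Home)
Solving: t(Cart) = 2.6691, t(Home) = 2.8805.
Expected clicks from Cart to Search: 2.6691.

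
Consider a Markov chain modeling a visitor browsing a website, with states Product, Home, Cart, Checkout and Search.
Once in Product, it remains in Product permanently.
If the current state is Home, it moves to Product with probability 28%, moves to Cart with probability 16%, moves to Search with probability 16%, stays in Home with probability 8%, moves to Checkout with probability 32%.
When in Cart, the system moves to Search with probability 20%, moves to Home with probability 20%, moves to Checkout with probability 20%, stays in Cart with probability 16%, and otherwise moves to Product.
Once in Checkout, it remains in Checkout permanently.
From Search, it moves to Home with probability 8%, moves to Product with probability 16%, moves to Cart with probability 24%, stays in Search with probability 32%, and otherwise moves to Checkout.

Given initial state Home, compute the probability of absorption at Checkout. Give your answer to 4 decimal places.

0.5247

Let h(s) be the probability of absorption at Checkout starting from transient state s. Then h(Checkout) = 1 and h(Product) = 0. By first-step analysis:
h(Home) = 0.28·0 + 0.08·h(Home) + 0.16·h(Cart) + 0.32·1 + 0.16·h(Search)
h(Cart) = 0.24·0 + 0.2·h(Home) + 0.16·h(Cart) + 0.2·1 + 0.2·h(Search)
h(Search) = 0.16·0 + 0.08·h(Home) + 0.24·h(Cart) + 0.2·1 + 0.32·h(Search)
Solving: h(Home) = 0.5247, h(Cart) = 0.4888, h(Search) = 0.5284.
Starting from Home, the probability is 0.5247.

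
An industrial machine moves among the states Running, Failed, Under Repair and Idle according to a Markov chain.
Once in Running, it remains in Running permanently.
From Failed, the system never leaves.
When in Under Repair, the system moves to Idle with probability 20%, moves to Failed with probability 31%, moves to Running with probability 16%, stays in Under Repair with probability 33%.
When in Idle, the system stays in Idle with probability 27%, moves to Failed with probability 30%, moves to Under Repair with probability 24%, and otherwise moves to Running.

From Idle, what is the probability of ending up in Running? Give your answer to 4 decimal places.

0.3757

Let h(s) be the probability of absorption at Running starting from transient state s. Then h(Running) = 1 and h(Failed) = 0. By first-step analysis:
h(Under Repair) = 0.16·1 + 0.31·0 + 0.33·h(Under Repair) + 0.2·h(Idle)
h(Idle) = 0.19·1 + 0.3·0 + 0.24·h(Under Repair) + 0.27·h(Idle)
Solving: h(Under Repair) = 0.3509, h(Idle) = 0.3757.
Starting from Idle, the probability is 0.3757.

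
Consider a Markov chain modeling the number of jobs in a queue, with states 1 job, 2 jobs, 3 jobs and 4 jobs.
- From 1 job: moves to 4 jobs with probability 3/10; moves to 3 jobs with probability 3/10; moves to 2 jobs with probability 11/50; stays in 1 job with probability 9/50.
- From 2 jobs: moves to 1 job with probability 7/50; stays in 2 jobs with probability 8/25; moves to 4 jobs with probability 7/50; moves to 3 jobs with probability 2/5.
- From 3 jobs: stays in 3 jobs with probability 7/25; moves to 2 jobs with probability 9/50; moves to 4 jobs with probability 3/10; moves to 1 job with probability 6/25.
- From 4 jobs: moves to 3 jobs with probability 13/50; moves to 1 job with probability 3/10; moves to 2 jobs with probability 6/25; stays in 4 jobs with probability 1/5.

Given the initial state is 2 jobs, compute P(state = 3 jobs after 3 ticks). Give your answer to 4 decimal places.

0.3081

Propagate the distribution vector 3 ticks from 2 jobs.
After 0 ticks: (0.0000, 1.0000, 0.0000, 0.0000)
After 1 tick: (0.1400, 0.3200, 0.4000, 0.1400)
After 2 ticks: (0.2080, 0.2388, 0.3184, 0.2348)
After 3 ticks: (0.2177, 0.2358, 0.3081, 0.2383)
P(in 3 jobs after 3 ticks) = 0.3081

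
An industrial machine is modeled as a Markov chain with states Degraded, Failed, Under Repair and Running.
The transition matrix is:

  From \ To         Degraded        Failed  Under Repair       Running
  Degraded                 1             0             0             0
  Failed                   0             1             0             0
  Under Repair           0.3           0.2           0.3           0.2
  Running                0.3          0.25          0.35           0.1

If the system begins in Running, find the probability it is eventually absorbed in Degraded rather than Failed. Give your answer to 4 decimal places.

Let h(s) be the probability of absorption at Degraded starting from transient state s. Then h(Degraded) = 1 and h(Failed) = 0. By first-step analysis:
h(Under Repair) = 0.3·1 + 0.2·0 + 0.3·h(Under Repair) + 0.2·h(Running)
h(Running) = 0.3·1 + 0.25·0 + 0.35·h(Under Repair) + 0.1·h(Running)
Solving: h(Under Repair) = 0.5893, h(Running) = 0.5625.
Starting from Running, the probability is 0.5625.

0.5625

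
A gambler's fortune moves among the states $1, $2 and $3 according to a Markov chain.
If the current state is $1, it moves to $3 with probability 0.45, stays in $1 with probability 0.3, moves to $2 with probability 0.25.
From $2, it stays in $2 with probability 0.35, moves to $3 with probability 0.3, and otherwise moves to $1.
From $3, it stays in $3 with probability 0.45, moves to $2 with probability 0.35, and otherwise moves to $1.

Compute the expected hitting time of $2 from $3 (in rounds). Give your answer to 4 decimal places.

3.0508

Let t(s) be the expected number of rounds to first reach $2 from state s, with t($2) = 0. Conditioning on the first round:
t($1) = 1 + 0.3·t($1) + 0.45·t($3)
t($3) = 1 + 0.2·t($1) + 0.45·t($3)
Solving: t($1) = 3.3898, t($3) = 3.0508.
Expected rounds from $3 to $2: 3.0508.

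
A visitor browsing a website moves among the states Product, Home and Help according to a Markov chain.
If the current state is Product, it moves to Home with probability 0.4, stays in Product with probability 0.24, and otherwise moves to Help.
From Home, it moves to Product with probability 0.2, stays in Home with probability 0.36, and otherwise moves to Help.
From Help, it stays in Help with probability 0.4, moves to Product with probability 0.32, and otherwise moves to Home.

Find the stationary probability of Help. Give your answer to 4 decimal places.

0.4032

Let the stationary distribution be π with π = πP and π_1 + π_2 + π_3 = 1.
π_1 = 0.24·π_1 + 0.2·π_2 + 0.32·π_3
π_2 = 0.4·π_1 + 0.36·π_2 + 0.28·π_3
Solving with the normalization constraint gives π = (0.2587, 0.3381, 0.4032).
So the stationary probability of Help is 0.4032.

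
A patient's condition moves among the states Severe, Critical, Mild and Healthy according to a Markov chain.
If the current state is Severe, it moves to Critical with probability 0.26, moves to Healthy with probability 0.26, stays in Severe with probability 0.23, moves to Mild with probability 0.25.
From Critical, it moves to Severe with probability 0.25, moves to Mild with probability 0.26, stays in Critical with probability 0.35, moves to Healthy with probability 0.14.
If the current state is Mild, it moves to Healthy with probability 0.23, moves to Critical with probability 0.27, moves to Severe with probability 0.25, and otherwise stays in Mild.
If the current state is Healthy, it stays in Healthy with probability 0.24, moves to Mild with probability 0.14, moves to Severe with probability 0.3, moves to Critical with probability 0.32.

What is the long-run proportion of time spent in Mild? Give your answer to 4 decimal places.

Let the stationary distribution be π with π = πP and π_1 + π_2 + π_3 + π_4 = 1.
π_1 = 0.23·π_1 + 0.25·π_2 + 0.25·π_3 + 0.3·π_4
π_2 = 0.26·π_1 + 0.35·π_2 + 0.27·π_3 + 0.32·π_4
π_3 = 0.25·π_1 + 0.26·π_2 + 0.25·π_3 + 0.14·π_4
Solving with the normalization constraint gives π = (0.2555, 0.3023, 0.2296, 0.2126).
So the stationary probability of Mild is 0.2296.

0.2296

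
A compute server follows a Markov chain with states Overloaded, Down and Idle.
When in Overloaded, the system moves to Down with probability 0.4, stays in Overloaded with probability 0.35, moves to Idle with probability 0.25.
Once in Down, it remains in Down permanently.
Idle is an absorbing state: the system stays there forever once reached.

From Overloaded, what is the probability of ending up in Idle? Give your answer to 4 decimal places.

0.3846

Let h(s) be the probability of absorption at Idle starting from transient state s. Then h(Idle) = 1 and h(Down) = 0. By first-step analysis:
h(Overloaded) = 0.35·h(Overloaded) + 0.4·0 + 0.25·1
Solving: h(Overloaded) = 0.3846.
Starting from Overloaded, the probability is 0.3846.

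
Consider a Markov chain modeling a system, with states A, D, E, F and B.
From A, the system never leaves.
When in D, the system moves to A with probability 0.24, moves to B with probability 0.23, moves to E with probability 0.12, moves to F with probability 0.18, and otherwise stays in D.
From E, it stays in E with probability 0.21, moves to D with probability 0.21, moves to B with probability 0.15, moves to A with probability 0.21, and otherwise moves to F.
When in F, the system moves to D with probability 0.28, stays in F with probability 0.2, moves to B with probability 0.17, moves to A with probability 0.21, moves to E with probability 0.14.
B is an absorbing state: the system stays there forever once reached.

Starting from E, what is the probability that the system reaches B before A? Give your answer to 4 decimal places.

Let h(s) be the probability of absorption at B starting from transient state s. Then h(B) = 1 and h(A) = 0. By first-step analysis:
h(D) = 0.24·0 + 0.23·h(D) + 0.12·h(E) + 0.18·h(F) + 0.23·1
h(E) = 0.21·0 + 0.21·h(D) + 0.21·h(E) + 0.22·h(F) + 0.15·1
h(F) = 0.21·0 + 0.28·h(D) + 0.14·h(E) + 0.2·h(F) + 0.17·1
Solving: h(D) = 0.4743, h(E) = 0.4430, h(F) = 0.4560.
Starting from E, the probability is 0.4430.

0.4430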